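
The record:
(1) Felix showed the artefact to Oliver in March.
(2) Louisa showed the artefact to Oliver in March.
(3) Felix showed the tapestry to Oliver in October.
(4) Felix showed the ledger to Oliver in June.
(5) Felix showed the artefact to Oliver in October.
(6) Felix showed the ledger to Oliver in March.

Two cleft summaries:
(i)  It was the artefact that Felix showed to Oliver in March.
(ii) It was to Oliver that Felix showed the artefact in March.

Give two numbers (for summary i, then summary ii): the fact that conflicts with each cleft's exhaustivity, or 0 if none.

6, 0

(i): focus "the artefact". Looking for Felix as agent and Oliver as recipient and in March as setting with some other thing — fact (6) has the ledger there. Refuted.
(ii): focus "Oliver". No fact shares Felix as agent and the artefact as thing and in March as setting with a different recipient. 0.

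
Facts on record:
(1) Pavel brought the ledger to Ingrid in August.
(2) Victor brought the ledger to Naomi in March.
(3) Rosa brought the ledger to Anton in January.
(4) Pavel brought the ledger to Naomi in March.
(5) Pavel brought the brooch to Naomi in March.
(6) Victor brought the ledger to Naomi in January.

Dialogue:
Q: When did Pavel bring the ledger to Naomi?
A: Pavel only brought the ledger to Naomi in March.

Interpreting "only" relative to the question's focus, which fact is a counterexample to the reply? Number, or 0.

0

The question "When did ...?" targets the setting, so in the reply the focus falls on "in March".
So "only" ranges over settings; the rest (agent = Pavel, thing = the ledger, recipient = Naomi) is presupposed.
No fact keeps agent = Pavel, thing = the ledger, recipient = Naomi while changing the setting; every other fact differs on something backgrounded. The reply stands.
(Fact (5) would refute a reading with focus on the thing — but that is not what the question asks.)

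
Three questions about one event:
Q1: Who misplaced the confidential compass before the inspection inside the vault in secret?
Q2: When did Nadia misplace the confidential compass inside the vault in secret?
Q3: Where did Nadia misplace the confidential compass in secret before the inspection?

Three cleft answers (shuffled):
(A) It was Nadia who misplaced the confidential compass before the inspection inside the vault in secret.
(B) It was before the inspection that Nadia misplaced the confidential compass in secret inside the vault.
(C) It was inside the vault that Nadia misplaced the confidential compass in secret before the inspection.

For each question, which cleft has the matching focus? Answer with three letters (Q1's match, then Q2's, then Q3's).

Q1 asks about the subject (agent); cleft (A) focuses "Nadia", which is the subject (agent) — so Q1 → A.
Q2 asks about the time; cleft (B) focuses "before the inspection", which is the time — so Q2 → B.
Q3 asks about the location; cleft (C) focuses "inside the vault", which is the location — so Q3 → C.
Mapping: Q1→A, Q2→B, Q3→C.

ABC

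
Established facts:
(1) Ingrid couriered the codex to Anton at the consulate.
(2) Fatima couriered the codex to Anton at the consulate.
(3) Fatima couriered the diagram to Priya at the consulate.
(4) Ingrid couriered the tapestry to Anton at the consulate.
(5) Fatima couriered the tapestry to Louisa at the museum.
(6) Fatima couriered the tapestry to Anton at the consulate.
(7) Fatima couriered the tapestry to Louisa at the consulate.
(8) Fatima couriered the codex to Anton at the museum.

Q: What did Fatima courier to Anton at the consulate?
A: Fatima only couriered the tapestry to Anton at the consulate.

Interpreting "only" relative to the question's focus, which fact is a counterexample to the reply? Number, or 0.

Answering "What did ...?" puts focus on the thing — here, "the tapestry".
So "only" ranges over things; the rest (same agent, recipient, setting (Fatima / Anton / at the consulate)) is presupposed.
Fact (2) shares the background with a different thing (the codex) — counterexample.
(Fact (7) would refute a reading with focus on the recipient — but that is not what the question asks.)

2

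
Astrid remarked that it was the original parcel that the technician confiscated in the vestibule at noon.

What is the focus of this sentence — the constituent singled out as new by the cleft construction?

In an it-cleft "It was X that/who ...", the clefted constituent X is the focus; the that/who-clause expresses the presupposed open proposition.
Here the focus is "the original parcel". The backgrounded (presupposed) material includes "the technician", "at noon" and "in the vestibule".

the original parcel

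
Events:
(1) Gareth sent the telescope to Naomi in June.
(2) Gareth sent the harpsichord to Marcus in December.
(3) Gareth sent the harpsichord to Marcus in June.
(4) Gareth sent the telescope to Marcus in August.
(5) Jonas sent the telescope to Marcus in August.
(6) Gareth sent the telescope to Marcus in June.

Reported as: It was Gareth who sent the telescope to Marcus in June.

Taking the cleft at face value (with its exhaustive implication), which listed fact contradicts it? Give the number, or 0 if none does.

The cleft puts "Gareth" in focus and presupposes the open proposition with same thing, recipient, setting (the telescope / Marcus / in June).
Exhaustivity: Gareth is the only agent satisfying that background.
Every other fact differs from the presupposition on some backgrounded slot, so none challenges the exhaustivity.

0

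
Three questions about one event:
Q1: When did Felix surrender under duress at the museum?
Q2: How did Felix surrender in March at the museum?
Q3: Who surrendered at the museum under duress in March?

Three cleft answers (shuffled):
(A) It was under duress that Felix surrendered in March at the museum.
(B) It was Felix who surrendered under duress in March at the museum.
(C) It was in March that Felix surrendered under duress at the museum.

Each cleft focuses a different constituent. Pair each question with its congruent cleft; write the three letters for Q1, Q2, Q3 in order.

Q1 asks about the time; cleft (C) focuses "in March", which is the time — so Q1 → C.
Q2 asks about the manner; cleft (A) focuses "under duress", which is the manner — so Q2 → A.
Q3 asks about the subject (agent); cleft (B) focuses "Felix", which is the subject (agent) — so Q3 → B.
Mapping: Q1→C, Q2→A, Q3→B.

CAB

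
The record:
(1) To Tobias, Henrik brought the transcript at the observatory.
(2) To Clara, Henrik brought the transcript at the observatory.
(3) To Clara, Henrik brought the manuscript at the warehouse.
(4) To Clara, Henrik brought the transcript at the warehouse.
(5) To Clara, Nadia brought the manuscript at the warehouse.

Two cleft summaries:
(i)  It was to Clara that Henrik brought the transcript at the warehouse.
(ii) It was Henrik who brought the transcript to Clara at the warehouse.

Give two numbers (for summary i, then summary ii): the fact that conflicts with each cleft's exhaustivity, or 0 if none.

(i): focus "Clara". No fact shares same agent, thing, setting (Henrik / the transcript / at the warehouse) with a different recipient. 0.
(ii): focus "Henrik". No fact shares same thing, recipient, setting (the transcript / Clara / at the warehouse) with a different agent. 0.

0, 0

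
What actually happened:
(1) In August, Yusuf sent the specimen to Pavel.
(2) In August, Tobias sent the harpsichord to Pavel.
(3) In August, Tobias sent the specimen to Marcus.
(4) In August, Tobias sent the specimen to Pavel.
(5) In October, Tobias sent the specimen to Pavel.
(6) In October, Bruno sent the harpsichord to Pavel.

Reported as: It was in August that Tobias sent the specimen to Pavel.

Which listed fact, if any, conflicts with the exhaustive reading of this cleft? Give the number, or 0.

Focus of the cleft: "in August" (the setting). Presupposed background: Tobias as agent and the specimen as thing and Pavel as recipient.
The exhaustive reading says no other setting fits that background.
Fact (5) shares the background but with setting = in October; exhaustivity is violated.

5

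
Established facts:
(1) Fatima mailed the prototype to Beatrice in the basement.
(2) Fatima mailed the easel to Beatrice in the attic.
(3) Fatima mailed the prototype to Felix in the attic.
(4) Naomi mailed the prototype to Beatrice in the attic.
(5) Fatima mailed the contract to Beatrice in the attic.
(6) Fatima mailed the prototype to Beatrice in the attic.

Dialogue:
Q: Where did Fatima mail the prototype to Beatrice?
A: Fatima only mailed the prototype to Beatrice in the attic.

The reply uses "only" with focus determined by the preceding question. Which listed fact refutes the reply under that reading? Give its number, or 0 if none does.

The question "Where did ...?" targets the setting, so in the reply the focus falls on "in the attic".
"Only" then excludes alternative settings while the background — Fatima as agent and the prototype as thing and Beatrice as recipient — is held fixed.
Fact (1) keeps Fatima as agent and the prototype as thing and Beatrice as recipient but has setting = in the basement; that refutes the reply.
(Fact (3) would refute a reading with focus on the recipient — but that is not what the question asks.)

1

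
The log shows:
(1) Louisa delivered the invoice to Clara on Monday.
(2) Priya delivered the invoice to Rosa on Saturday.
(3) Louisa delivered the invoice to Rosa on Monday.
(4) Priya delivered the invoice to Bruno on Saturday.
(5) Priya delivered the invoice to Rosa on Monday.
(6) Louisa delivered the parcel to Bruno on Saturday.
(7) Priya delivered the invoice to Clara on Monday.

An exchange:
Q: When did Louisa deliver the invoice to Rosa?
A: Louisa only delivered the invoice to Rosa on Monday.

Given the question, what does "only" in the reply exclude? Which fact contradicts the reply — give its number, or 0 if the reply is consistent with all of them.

Answering "When did ...?" puts focus on the setting — here, "on Monday".
So "only" ranges over settings; the rest (same agent, thing, recipient (Louisa / the invoice / Rosa)) is presupposed.
No fact keeps same agent, thing, recipient (Louisa / the invoice / Rosa) while changing the setting; every other fact differs on something backgrounded. The reply stands.
(Fact (1) would refute a reading with focus on the recipient — but that is not what the question asks.)

0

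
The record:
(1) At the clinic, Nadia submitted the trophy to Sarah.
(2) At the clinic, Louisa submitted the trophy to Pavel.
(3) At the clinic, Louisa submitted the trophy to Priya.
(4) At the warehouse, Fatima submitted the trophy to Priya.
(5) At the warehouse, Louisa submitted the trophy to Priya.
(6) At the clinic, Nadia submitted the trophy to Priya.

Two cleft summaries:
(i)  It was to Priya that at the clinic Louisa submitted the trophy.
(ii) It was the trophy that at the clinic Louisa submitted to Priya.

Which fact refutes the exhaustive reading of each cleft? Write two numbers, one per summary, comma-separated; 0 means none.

Summary (i) focuses "Priya" (the recipient); background Louisa as agent and the trophy as thing and at the clinic as setting. Fact (2) matches that background with recipient = Pavel — refutes (i).
Summary (ii) focuses "the trophy" (the thing); background Louisa as agent and Priya as recipient and at the clinic as setting. No fact matches that background with a different thing, so 0.

2, 0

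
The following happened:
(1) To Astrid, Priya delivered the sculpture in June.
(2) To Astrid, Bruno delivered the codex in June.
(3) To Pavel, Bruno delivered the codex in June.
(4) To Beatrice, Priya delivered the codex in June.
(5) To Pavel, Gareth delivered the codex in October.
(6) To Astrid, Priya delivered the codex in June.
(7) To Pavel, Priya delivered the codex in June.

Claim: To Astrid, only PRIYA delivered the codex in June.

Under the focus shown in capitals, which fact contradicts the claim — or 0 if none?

Focus (in capitals) is "Priya" — the agent. "Only" excludes alternative agents while holding fixed same thing, recipient, setting (the codex / Astrid / in June).
Fact (2) matches on same thing, recipient, setting (the codex / Astrid / in June), but has agent = Bruno instead. That refutes the claim.

2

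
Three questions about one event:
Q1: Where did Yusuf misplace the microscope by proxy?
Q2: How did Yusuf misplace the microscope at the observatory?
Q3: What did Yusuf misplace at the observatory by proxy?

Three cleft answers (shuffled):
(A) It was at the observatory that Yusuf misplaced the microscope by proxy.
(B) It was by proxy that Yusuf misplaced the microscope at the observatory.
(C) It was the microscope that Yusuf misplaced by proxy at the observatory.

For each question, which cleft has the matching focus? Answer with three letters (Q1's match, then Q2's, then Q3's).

ABC

Q1 asks about the location; cleft (A) focuses "at the observatory", which is the location — so Q1 → A.
Q2 asks about the manner; cleft (B) focuses "by proxy", which is the manner — so Q2 → B.
Q3 asks about the direct object; cleft (C) focuses "the microscope", which is the direct object — so Q3 → C.
Mapping: Q1→A, Q2→B, Q3→C.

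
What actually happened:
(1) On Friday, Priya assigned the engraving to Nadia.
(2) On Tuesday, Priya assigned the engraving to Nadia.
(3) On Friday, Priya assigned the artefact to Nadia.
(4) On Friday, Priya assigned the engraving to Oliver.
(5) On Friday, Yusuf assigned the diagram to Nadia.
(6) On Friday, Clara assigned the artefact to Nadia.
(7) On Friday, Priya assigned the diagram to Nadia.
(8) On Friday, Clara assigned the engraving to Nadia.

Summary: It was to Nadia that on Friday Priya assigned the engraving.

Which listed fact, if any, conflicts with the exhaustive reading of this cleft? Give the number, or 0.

Focus of the cleft: "Nadia" (the recipient). Presupposed background: Priya as agent and the engraving as thing and on Friday as setting.
Exhaustivity: Nadia is the only recipient satisfying that background.
Fact (4) shares the background but with recipient = Oliver; exhaustivity is violated.

4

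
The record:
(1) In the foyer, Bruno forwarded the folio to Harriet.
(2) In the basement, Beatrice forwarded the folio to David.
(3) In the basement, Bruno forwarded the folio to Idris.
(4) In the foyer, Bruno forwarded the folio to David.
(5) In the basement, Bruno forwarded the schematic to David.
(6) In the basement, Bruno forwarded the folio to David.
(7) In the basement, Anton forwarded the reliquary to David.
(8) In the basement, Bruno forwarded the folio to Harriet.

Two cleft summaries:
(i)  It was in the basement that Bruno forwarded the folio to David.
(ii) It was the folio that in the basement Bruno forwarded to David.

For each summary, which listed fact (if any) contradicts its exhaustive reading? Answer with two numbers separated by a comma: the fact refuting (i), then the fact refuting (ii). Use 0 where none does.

Summary (i) focuses "in the basement" (the setting); background same agent, thing, recipient (Bruno / the folio / David). Fact (4) matches that background with setting = in the foyer — refutes (i).
Summary (ii) focuses "the folio" (the thing); background same agent, recipient, setting (Bruno / David / in the basement). Fact (5) matches that background with thing = the schematic — refutes (ii).

4, 5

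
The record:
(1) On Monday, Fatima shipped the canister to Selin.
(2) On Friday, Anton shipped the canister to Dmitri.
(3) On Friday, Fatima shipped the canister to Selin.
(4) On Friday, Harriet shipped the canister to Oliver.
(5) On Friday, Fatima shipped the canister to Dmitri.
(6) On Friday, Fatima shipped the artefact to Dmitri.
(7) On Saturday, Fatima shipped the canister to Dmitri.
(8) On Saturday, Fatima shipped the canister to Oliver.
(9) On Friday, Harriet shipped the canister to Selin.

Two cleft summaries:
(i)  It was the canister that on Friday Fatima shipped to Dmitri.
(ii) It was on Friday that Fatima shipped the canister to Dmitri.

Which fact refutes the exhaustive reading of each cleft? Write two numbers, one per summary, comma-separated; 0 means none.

Summary (i) focuses "the canister" (the thing); background Fatima as agent and Dmitri as recipient and on Friday as setting. Fact (6) matches that background with thing = the artefact — refutes (i).
Summary (ii) focuses "on Friday" (the setting); background Fatima as agent and the canister as thing and Dmitri as recipient. Fact (7) matches that background with setting = on Saturday — refutes (ii).

6, 7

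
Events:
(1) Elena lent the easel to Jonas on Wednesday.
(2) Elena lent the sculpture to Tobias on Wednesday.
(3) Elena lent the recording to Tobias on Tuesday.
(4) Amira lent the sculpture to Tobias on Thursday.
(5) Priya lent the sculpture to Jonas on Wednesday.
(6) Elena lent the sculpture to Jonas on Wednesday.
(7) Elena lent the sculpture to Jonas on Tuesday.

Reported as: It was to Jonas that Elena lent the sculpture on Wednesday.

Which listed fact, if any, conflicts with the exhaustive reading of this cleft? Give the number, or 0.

2

Focus of the cleft: "Jonas" (the recipient). Presupposed background: Elena as agent and the sculpture as thing and on Wednesday as setting.
Exhaustivity: Jonas is the only recipient satisfying that background.
Fact (2) shares the background but with recipient = Tobias; exhaustivity is violated.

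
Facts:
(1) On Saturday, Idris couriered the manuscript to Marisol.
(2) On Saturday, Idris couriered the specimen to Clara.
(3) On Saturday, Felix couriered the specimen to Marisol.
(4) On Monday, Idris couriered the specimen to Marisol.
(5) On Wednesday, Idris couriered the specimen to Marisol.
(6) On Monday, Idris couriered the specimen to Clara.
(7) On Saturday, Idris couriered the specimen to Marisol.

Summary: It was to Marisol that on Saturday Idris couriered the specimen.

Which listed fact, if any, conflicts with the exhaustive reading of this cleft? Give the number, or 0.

The cleft puts "Marisol" in focus and presupposes the open proposition with agent = Idris, thing = the specimen, setting = on Saturday.
Exhaustivity: Marisol is the only recipient satisfying that background.
But fact (2) also has agent = Idris, thing = the specimen, setting = on Saturday, with recipient = Clara — so the exhaustive reading fails.

2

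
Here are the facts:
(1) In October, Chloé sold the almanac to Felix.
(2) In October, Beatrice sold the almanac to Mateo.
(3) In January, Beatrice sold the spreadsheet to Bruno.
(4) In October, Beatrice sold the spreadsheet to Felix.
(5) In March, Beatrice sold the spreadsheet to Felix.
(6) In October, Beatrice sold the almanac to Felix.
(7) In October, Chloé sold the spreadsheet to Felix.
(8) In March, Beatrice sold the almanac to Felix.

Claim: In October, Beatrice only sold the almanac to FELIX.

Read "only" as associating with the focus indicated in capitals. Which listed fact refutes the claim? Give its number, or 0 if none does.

The capitals mark "Felix" as focus. So "only" rules out other recipients, with the rest (agent = Beatrice, thing = the almanac, setting = in October) as background.
Fact (2) matches on agent = Beatrice, thing = the almanac, setting = in October, but has recipient = Mateo instead. That refutes the claim.

2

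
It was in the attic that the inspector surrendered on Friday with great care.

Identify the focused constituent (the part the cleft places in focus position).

In an it-cleft "It was X that/who ...", the clefted constituent X is the focus; the that/who-clause expresses the presupposed open proposition.
Here the focus is "in the attic". The backgrounded (presupposed) material includes "the inspector", "on Friday" and "with great care".

in the attic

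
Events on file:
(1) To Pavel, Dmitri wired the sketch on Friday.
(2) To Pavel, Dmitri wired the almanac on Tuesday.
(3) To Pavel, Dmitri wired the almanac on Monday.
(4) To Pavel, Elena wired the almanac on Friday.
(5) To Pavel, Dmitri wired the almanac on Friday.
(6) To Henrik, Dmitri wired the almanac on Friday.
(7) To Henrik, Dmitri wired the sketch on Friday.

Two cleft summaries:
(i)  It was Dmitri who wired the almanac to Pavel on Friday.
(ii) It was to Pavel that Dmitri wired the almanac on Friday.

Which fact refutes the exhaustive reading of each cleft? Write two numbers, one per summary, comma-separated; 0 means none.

4, 6

Summary (i) focuses "Dmitri" (the agent); background same thing, recipient, setting (the almanac / Pavel / on Friday). Fact (4) matches that background with agent = Elena — refutes (i).
Summary (ii) focuses "Pavel" (the recipient); background same agent, thing, setting (Dmitri / the almanac / on Friday). Fact (6) matches that background with recipient = Henrik — refutes (ii).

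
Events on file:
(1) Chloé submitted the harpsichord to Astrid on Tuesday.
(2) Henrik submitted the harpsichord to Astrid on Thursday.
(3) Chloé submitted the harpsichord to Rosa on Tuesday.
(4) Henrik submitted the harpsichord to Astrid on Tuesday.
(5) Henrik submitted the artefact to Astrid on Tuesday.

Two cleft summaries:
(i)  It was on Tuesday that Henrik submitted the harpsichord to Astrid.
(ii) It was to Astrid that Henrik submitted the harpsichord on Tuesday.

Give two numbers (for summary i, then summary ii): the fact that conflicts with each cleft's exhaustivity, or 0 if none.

Summary (i) focuses "on Tuesday" (the setting); background same agent, thing, recipient (Henrik / the harpsichord / Astrid). Fact (2) matches that background with setting = on Thursday — refutes (i).
Summary (ii) focuses "Astrid" (the recipient); background same agent, thing, setting (Henrik / the harpsichord / on Tuesday). No fact matches that background with a different recipient, so 0.

2, 0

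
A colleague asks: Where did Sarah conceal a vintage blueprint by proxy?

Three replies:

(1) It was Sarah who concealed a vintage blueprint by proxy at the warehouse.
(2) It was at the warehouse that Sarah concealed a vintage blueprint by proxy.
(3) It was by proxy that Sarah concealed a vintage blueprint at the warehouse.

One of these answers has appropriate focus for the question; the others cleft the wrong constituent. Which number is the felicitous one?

2

The question word "where" targets the location.
Option (1) clefts "Sarah" — the subject (agent), not what was asked.
Option (2) clefts "at the warehouse" — that matches what the question asks about.
Option (3) clefts "by proxy" — the manner, not what was asked.
So the congruent reply is (2).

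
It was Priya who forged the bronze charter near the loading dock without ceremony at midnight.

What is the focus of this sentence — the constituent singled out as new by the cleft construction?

In an it-cleft "It was X that/who ...", the clefted constituent X is the focus; the that/who-clause expresses the presupposed open proposition.
Here the focus is "Priya". The backgrounded (presupposed) material includes "the bronze charter", "at midnight", "without ceremony" and "near the loading dock".

Priya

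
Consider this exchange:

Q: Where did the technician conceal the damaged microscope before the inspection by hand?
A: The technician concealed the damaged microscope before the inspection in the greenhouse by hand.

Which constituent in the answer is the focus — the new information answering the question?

The wh-word "where" asks about the location.
In the answer, "the technician", "the damaged microscope", "before the inspection" and "by hand" are given — repeated from the question.
The constituent filling the location gap is "in the greenhouse"; that is the focus and would carry nuclear stress.

in the greenhouse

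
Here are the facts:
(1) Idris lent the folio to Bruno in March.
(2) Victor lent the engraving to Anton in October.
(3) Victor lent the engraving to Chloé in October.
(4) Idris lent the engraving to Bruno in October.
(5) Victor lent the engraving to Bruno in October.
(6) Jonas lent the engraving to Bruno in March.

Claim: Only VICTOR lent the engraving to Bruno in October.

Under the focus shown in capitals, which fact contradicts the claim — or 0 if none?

4

The capitals mark "Victor" as focus. So "only" rules out other agents, with the rest (thing = the engraving, recipient = Bruno, setting = in October) as background.
Fact (4) shares the background but differs in agent (Idris) — a counterexample.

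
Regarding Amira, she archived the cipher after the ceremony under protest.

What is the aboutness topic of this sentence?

Amira

The construction explicitly marks "Amira" as what the sentence is about — the topic.
The remainder of the clause is the comment (what is said about the topic).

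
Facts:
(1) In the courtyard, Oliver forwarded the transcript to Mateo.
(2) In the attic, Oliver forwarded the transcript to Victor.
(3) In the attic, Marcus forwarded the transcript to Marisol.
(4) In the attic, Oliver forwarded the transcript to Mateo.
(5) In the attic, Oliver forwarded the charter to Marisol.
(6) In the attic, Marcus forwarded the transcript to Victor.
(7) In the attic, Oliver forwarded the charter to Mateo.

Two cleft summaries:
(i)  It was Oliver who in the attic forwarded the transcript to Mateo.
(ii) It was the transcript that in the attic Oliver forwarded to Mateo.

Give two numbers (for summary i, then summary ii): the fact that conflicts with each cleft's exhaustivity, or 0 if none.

Summary (i) focuses "Oliver" (the agent); background the transcript as thing and Mateo as recipient and in the attic as setting. No fact matches that background with a different agent, so 0.
Summary (ii) focuses "the transcript" (the thing); background Oliver as agent and Mateo as recipient and in the attic as setting. Fact (7) matches that background with thing = the charter — refutes (ii).

0, 7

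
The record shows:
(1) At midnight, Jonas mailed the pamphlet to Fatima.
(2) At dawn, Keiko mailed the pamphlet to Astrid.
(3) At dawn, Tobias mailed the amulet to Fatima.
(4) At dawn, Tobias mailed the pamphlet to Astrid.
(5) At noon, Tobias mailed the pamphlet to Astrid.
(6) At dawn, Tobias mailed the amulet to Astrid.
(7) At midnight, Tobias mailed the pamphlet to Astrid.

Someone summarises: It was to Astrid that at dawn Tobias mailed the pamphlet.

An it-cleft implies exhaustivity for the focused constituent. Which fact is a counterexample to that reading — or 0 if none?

The cleft puts "Astrid" in focus and presupposes the open proposition with Tobias as agent and the pamphlet as thing and at dawn as setting.
The exhaustive reading says no other recipient fits that background.
No listed fact matches the background with a different recipient. Exhaustivity holds.

0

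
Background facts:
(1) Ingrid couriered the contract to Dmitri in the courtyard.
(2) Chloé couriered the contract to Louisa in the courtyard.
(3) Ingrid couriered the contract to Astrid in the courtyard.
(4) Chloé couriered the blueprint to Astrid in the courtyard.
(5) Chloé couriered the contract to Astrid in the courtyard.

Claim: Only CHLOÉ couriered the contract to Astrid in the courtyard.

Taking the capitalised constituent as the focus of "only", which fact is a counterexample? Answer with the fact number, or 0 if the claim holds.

Focus (in capitals) is "Chloé" — the agent. "Only" excludes alternative agents while holding fixed thing = the contract, recipient = Astrid, setting = in the courtyard.
Fact (3) matches on thing = the contract, recipient = Astrid, setting = in the courtyard, but has agent = Ingrid instead. That refutes the claim.

3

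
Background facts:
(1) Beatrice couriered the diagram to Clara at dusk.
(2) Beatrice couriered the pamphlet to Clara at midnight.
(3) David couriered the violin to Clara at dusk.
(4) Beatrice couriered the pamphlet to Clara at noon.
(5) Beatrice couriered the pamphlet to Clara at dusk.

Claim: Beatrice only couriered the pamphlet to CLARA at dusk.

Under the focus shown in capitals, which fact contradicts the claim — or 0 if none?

0

The capitals mark "Clara" as focus. So "only" rules out other recipients, with the rest (agent = Beatrice, thing = the pamphlet, setting = at dusk) as background.
Every other fact changes something in the background, not just the recipient. Nothing refutes the claim.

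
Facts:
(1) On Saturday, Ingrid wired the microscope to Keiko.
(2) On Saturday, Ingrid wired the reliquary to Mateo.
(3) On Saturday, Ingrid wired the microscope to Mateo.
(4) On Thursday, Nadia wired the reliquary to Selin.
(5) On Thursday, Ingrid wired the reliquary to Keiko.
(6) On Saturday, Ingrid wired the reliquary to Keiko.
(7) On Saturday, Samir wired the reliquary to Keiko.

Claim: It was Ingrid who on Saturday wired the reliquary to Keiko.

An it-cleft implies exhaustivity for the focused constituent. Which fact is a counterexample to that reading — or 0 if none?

7

Focus of the cleft: "Ingrid" (the agent). Presupposed background: thing = the reliquary, recipient = Keiko, setting = on Saturday.
Exhaustivity: Ingrid is the only agent satisfying that background.
But fact (7) also has thing = the reliquary, recipient = Keiko, setting = on Saturday, with agent = Samir — so the exhaustive reading fails.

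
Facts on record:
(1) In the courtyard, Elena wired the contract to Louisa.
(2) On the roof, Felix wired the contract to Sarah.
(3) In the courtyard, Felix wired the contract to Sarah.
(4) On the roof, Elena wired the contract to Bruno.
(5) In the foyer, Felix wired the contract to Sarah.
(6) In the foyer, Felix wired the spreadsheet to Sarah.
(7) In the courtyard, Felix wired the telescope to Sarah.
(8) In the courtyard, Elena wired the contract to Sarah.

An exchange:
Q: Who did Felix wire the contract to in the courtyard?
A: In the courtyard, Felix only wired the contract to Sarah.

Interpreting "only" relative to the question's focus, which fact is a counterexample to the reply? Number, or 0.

Answering "Who did ... to ...?" puts focus on the recipient — here, "Sarah".
"Only" then excludes alternative recipients while the background — same agent, thing, setting (Felix / the contract / in the courtyard) — is held fixed.
No fact keeps same agent, thing, setting (Felix / the contract / in the courtyard) while changing the recipient; every other fact differs on something backgrounded. The reply stands.
(Fact (7) would refute a reading with focus on the thing — but that is not what the question asks.)

0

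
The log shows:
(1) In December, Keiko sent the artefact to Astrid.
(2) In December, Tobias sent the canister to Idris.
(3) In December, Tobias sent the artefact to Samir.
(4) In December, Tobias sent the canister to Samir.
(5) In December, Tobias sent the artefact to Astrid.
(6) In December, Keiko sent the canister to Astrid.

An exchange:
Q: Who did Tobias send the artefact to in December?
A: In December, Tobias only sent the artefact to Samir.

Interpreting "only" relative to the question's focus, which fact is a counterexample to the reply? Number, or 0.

5

Answering "Who did ... to ...?" puts focus on the recipient — here, "Samir".
"Only" then excludes alternative recipients while the background — agent = Tobias, thing = the artefact, setting = in December — is held fixed.
Fact (5) shares the background with a different recipient (Astrid) — counterexample.
(Fact (4) would refute a reading with focus on the thing — but that is not what the question asks.)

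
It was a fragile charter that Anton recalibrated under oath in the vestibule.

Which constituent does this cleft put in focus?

a fragile charter

In an it-cleft "It was X that/who ...", the clefted constituent X is the focus; the that/who-clause expresses the presupposed open proposition.
Here the focus is "a fragile charter". The backgrounded (presupposed) material includes "Anton", "under oath" and "in the vestibule".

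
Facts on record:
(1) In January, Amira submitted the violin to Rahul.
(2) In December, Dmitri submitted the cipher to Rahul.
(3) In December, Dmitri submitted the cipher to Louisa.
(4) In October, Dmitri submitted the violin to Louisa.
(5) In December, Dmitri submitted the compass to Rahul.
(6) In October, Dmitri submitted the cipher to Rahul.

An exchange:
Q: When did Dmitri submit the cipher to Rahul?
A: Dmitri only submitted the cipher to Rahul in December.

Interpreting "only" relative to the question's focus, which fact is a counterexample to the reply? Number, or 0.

6

Answering "When did ...?" puts focus on the setting — here, "in December".
"Only" then excludes alternative settings while the background — agent = Dmitri, thing = the cipher, recipient = Rahul — is held fixed.
Fact (6) shares the background with a different setting (in October) — counterexample.
(Fact (3) would refute a reading with focus on the recipient — but that is not what the question asks.)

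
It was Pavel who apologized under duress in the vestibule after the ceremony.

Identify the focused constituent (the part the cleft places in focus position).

In an it-cleft "It was X that/who ...", the clefted constituent X is the focus; the that/who-clause expresses the presupposed open proposition.
Here the focus is "Pavel". The backgrounded (presupposed) material includes "under duress", "after the ceremony" and "in the vestibule".

Pavel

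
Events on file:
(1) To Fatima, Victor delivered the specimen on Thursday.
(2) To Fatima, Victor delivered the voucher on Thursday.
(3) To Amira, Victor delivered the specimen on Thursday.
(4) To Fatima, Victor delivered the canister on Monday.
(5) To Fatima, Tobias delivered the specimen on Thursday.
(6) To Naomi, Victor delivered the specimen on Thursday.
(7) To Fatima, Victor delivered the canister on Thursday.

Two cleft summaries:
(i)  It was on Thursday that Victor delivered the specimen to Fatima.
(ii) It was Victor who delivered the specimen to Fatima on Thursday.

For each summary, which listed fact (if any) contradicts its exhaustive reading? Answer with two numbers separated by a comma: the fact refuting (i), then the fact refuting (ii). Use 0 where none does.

0, 5

Summary (i) focuses "on Thursday" (the setting); background same agent, thing, recipient (Victor / the specimen / Fatima). No fact matches that background with a different setting, so 0.
Summary (ii) focuses "Victor" (the agent); background same thing, recipient, setting (the specimen / Fatima / on Thursday). Fact (5) matches that background with agent = Tobias — refutes (ii).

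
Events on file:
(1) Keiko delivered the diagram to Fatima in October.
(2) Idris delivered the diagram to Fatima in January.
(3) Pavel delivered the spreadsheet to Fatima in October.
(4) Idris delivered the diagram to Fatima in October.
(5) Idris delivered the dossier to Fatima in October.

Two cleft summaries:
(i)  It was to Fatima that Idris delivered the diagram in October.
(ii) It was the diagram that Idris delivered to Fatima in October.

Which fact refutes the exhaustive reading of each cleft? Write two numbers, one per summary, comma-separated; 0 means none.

0, 5

Summary (i) focuses "Fatima" (the recipient); background same agent, thing, setting (Idris / the diagram / in October). No fact matches that background with a different recipient, so 0.
Summary (ii) focuses "the diagram" (the thing); background same agent, recipient, setting (Idris / Fatima / in October). Fact (5) matches that background with thing = the dossier — refutes (ii).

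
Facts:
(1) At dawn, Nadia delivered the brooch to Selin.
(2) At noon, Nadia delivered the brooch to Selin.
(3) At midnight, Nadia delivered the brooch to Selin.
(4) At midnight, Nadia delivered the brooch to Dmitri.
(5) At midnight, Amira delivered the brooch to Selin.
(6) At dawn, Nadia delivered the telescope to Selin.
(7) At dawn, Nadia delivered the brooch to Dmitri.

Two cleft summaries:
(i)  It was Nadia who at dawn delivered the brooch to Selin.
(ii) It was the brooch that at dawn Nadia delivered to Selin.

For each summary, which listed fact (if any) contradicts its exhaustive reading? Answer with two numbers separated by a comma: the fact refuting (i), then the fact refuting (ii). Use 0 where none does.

0, 6

(i): focus "Nadia". No fact shares same thing, recipient, setting (the brooch / Selin / at dawn) with a different agent. 0.
(ii): focus "the brooch". Looking for same agent, recipient, setting (Nadia / Selin / at dawn) with some other thing — fact (6) has the telescope there. Refuted.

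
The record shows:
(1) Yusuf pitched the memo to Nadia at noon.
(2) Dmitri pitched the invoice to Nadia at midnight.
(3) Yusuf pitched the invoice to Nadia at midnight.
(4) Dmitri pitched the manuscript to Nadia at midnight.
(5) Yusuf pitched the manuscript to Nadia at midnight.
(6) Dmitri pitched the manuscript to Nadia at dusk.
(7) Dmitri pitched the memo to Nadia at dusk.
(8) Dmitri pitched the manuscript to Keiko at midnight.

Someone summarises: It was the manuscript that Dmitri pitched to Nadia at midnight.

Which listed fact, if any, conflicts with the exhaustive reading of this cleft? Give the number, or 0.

Focus of the cleft: "the manuscript" (the thing). Presupposed background: agent = Dmitri, recipient = Nadia, setting = at midnight.
The exhaustive reading says no other thing fits that background.
But fact (2) also has agent = Dmitri, recipient = Nadia, setting = at midnight, with thing = the invoice — so the exhaustive reading fails.

2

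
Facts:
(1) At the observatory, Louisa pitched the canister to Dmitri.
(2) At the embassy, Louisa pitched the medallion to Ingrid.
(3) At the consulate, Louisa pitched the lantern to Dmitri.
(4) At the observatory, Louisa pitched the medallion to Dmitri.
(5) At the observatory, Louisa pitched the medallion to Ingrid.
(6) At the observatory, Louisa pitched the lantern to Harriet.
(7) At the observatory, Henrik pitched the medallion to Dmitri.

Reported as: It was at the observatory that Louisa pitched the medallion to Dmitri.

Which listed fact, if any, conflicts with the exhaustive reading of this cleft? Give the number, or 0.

0

Focus of the cleft: "at the observatory" (the setting). Presupposed background: agent = Louisa, thing = the medallion, recipient = Dmitri.
Exhaustivity: at the observatory is the only setting satisfying that background.
No listed fact matches the background with a different setting. Exhaustivity holds.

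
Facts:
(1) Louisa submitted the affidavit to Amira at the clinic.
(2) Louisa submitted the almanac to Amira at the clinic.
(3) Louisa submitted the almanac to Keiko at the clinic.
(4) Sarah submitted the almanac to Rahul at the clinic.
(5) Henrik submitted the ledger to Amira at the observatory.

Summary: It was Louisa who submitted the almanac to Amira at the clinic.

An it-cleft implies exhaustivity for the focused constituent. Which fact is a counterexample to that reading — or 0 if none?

0

The cleft puts "Louisa" in focus and presupposes the open proposition with thing = the almanac, recipient = Amira, setting = at the clinic.
Exhaustivity: Louisa is the only agent satisfying that background.
No listed fact matches the background with a different agent. Exhaustivity holds.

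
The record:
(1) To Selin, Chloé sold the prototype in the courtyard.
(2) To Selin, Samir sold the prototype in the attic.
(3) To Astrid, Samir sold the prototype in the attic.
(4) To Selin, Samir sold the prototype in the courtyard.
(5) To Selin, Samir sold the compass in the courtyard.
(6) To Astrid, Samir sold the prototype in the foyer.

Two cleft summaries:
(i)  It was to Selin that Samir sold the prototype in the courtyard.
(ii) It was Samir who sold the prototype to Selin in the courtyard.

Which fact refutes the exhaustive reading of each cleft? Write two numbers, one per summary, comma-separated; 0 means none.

0, 1

Summary (i) focuses "Selin" (the recipient); background Samir as agent and the prototype as thing and in the courtyard as setting. No fact matches that background with a different recipient, so 0.
Summary (ii) focuses "Samir" (the agent); background the prototype as thing and Selin as recipient and in the courtyard as setting. Fact (1) matches that background with agent = Chloé — refutes (ii).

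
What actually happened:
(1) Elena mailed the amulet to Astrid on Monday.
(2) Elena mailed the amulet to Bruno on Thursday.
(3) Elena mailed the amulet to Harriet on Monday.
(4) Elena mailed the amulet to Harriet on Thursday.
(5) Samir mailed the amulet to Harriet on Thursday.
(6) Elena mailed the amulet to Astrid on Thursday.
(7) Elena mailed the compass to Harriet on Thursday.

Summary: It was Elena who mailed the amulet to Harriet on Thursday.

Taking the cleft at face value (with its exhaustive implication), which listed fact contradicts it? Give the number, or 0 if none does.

5

The cleft puts "Elena" in focus and presupposes the open proposition with the amulet as thing and Harriet as recipient and on Thursday as setting.
The exhaustive reading says no other agent fits that background.
But fact (5) also has the amulet as thing and Harriet as recipient and on Thursday as setting, with agent = Samir — so the exhaustive reading fails.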